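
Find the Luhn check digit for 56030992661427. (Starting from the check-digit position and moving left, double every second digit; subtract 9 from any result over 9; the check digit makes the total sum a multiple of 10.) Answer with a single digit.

Partial digits right→left: 7 2 4 1 6 6 2 9 9 0 3 0 6 5
Double every second digit counting from the check-digit position (so the 1st, 3rd, 5th, ... of the partial from the right).
  doubled (with −9 where >9): 5 8 3 4 9 6 3 → sum 38
  kept as-is: 2 1 6 9 0 0 5 → sum 23
Total = 38 + 23 = 61.
Check digit = (10 − (61 mod 10)) mod 10 = 9.

9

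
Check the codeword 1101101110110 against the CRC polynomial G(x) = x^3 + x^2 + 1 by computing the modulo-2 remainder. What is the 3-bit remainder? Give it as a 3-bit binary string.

110

Modulo-2 division of 1101101110110 by 1101:
  pos 0: 1101 XOR 1101 = 0000
  pos 4: 1011 XOR 1101 = 0110
  pos 5: 1101 XOR 1101 = 0000
Remainder = 110 (nonzero — an error is detected).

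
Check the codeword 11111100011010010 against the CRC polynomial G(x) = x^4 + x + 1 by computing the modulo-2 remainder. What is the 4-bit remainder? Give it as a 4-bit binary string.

0000

Modulo-2 division of 11111100011010010 by 10011:
  pos 0: 11111 XOR 10011 = 01100
  pos 1: 11001 XOR 10011 = 01010
  pos 2: 10100 XOR 10011 = 00111
  pos 4: 11100 XOR 10011 = 01111
  pos 5: 11111 XOR 10011 = 01100
  pos 6: 11001 XOR 10011 = 01010
  pos 7: 10100 XOR 10011 = 00111
  pos 9: 11110 XOR 10011 = 01101
  pos 10: 11010 XOR 10011 = 01001
  pos 11: 10011 XOR 10011 = 00000
Remainder = 0000 (zero — the frame passes the CRC check).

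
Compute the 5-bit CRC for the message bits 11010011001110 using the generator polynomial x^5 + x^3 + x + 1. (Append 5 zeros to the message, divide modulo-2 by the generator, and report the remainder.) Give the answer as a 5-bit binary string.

00101

Append 5 zeros: 1101001100111000000. Divide by 101011 (XOR where the leading bit is 1):
  pos 0: 110100 XOR 101011 = 011111
  pos 1: 111111 XOR 101011 = 010100
  pos 2: 101001 XOR 101011 = 000010
  pos 6: 100011 XOR 101011 = 001000
  pos 8: 100010 XOR 101011 = 001001
  pos 10: 100100 XOR 101011 = 001111
  pos 12: 111100 XOR 101011 = 010111
  pos 13: 101110 XOR 101011 = 000101
Remainder (last 5 bits) = 00101. This is the CRC / FCS.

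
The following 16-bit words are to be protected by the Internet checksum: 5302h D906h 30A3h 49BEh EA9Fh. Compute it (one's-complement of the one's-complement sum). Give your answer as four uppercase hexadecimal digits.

One's-complement addition (fold any carry out of bit 15 back into bit 0):
  0x5302 + 0xD906 = 0x12C08 → wrap carry → 0x2C09
  0x2C09 + 0x30A3 = 0x05CAC
  0x5CAC + 0x49BE = 0x0A66A
  0xA66A + 0xEA9F = 0x19109 → wrap carry → 0x910A
One's-complement sum = 0x910A.
Checksum = ~0x910A & 0xFFFF = 0x6EF5.

6EF5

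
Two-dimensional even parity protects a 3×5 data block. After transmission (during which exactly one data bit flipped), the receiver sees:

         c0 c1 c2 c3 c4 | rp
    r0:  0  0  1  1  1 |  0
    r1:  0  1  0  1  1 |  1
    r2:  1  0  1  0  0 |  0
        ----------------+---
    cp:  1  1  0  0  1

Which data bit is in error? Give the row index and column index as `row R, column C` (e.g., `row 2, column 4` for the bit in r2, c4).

Recompute each row's even parity and compare to rp:
  r0: data parity 1, sent rp 0 → mismatch
  r1: data parity 1, sent rp 1 → ok
  r2: data parity 0, sent rp 0 → ok
Recompute each column's even parity and compare to cp:
  c0: data parity 1, sent cp 1 → ok
  c1: data parity 1, sent cp 1 → ok
  c2: data parity 0, sent cp 0 → ok
  c3: data parity 0, sent cp 0 → ok
  c4: data parity 0, sent cp 1 → mismatch
Exactly one row (r0) and one column (c4) fail → the flipped bit is at their intersection.

row 0, column 4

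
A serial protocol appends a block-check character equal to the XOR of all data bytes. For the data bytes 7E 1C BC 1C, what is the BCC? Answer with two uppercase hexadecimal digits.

C2

XOR the bytes together:
  start with 0x7E
  0x7E ⊕ 0x1C = 0x62
  0x62 ⊕ 0xBC = 0xDE
  0xDE ⊕ 0x1C = 0xC2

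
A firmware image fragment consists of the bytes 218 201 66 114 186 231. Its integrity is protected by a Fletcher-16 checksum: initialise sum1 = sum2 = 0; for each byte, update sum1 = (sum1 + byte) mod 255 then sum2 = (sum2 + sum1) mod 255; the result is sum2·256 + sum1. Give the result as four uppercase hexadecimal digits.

CFFB

Running sums (mod 255):
  after byte 0 (218): sum1=218, sum2=218
  after byte 1 (201): sum1=164, sum2=127
  after byte 2 (66): sum1=230, sum2=102
  after byte 3 (114): sum1=89, sum2=191
  after byte 4 (186): sum1=20, sum2=211
  after byte 5 (231): sum1=251, sum2=207
Checksum = sum2·256 + sum1 = 207·256 + 251 = 53243 = 0xCFFB.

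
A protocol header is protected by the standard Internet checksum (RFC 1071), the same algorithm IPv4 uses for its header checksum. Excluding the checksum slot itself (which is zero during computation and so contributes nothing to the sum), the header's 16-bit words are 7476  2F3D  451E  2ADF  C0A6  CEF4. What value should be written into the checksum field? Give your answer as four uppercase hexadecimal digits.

One's-complement addition (fold any carry out of bit 15 back into bit 0):
  0x7476 + 0x2F3D = 0x0A3B3
  0xA3B3 + 0x451E = 0x0E8D1
  0xE8D1 + 0x2ADF = 0x113B0 → wrap carry → 0x13B1
  0x13B1 + 0xC0A6 = 0x0D457
  0xD457 + 0xCEF4 = 0x1A34B → wrap carry → 0xA34C
One's-complement sum = 0xA34C.
Checksum = ~0xA34C & 0xFFFF = 0x5CB3.

5CB3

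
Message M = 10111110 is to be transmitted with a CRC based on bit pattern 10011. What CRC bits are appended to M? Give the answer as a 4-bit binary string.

0000

Append 4 zeros: 101111100000. Divide by 10011 (XOR where the leading bit is 1):
  pos 0: 10111 XOR 10011 = 00100
  pos 2: 10011 XOR 10011 = 00000
Remainder (last 4 bits) = 0000. This is the CRC / FCS.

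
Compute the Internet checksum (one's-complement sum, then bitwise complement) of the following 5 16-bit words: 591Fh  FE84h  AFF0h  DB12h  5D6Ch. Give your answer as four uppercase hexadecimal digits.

One's-complement addition (fold any carry out of bit 15 back into bit 0):
  0x591F + 0xFE84 = 0x157A3 → wrap carry → 0x57A4
  0x57A4 + 0xAFF0 = 0x10794 → wrap carry → 0x0795
  0x0795 + 0xDB12 = 0x0E2A7
  0xE2A7 + 0x5D6C = 0x14013 → wrap carry → 0x4014
One's-complement sum = 0x4014.
Checksum = ~0x4014 & 0xFFFF = 0xBFEB.

BFEB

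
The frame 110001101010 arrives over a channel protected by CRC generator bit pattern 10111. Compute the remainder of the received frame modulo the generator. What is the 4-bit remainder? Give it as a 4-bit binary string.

Modulo-2 division of 110001101010 by 10111:
  pos 0: 11000 XOR 10111 = 01111
  pos 1: 11111 XOR 10111 = 01000
  pos 2: 10001 XOR 10111 = 00110
  pos 4: 11001 XOR 10111 = 01110
  pos 5: 11100 XOR 10111 = 01011
  pos 6: 10111 XOR 10111 = 00000
Remainder = 0000 (zero — the frame passes the CRC check).

0000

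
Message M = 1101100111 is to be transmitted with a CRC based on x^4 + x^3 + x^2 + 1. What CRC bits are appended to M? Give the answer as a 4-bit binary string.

Append 4 zeros: 11011001110000. Divide by 11101 (XOR where the leading bit is 1):
  pos 0: 11011 XOR 11101 = 00110
  pos 2: 11000 XOR 11101 = 00101
  pos 4: 10111 XOR 11101 = 01010
  pos 5: 10101 XOR 11101 = 01000
  pos 6: 10000 XOR 11101 = 01101
  pos 7: 11010 XOR 11101 = 00111
  pos 9: 11100 XOR 11101 = 00001
Remainder (last 4 bits) = 0001. This is the CRC / FCS.

0001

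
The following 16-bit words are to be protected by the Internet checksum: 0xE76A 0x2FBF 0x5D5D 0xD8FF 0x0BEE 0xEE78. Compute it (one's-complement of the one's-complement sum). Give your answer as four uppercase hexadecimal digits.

B811

One's-complement addition (fold any carry out of bit 15 back into bit 0):
  0xE76A + 0x2FBF = 0x11729 → wrap carry → 0x172A
  0x172A + 0x5D5D = 0x07487
  0x7487 + 0xD8FF = 0x14D86 → wrap carry → 0x4D87
  0x4D87 + 0x0BEE = 0x05975
  0x5975 + 0xEE78 = 0x147ED → wrap carry → 0x47EE
One's-complement sum = 0x47EE.
Checksum = ~0x47EE & 0xFFFF = 0xB811.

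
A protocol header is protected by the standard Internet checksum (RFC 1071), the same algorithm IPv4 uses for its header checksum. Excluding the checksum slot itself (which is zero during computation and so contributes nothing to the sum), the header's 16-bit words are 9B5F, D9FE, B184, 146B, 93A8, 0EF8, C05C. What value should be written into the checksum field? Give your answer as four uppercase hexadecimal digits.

One's-complement addition (fold any carry out of bit 15 back into bit 0):
  0x9B5F + 0xD9FE = 0x1755D → wrap carry → 0x755E
  0x755E + 0xB184 = 0x126E2 → wrap carry → 0x26E3
  0x26E3 + 0x146B = 0x03B4E
  0x3B4E + 0x93A8 = 0x0CEF6
  0xCEF6 + 0x0EF8 = 0x0DDEE
  0xDDEE + 0xC05C = 0x19E4A → wrap carry → 0x9E4B
One's-complement sum = 0x9E4B.
Checksum = ~0x9E4B & 0xFFFF = 0x61B4.

61B4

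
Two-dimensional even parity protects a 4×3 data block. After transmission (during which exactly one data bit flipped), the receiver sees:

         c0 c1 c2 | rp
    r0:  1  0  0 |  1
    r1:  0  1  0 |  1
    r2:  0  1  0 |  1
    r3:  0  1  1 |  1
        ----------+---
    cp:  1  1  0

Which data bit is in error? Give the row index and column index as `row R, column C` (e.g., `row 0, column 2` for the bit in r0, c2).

Recompute each row's even parity and compare to rp:
  r0: data parity 1, sent rp 1 → ok
  r1: data parity 1, sent rp 1 → ok
  r2: data parity 1, sent rp 1 → ok
  r3: data parity 0, sent rp 1 → mismatch
Recompute each column's even parity and compare to cp:
  c0: data parity 1, sent cp 1 → ok
  c1: data parity 1, sent cp 1 → ok
  c2: data parity 1, sent cp 0 → mismatch
Exactly one row (r3) and one column (c2) fail → the flipped bit is at their intersection.

row 3, column 2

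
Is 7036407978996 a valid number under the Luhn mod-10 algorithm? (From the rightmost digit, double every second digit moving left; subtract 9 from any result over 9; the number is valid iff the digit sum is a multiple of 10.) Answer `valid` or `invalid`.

From the right, keep odd positions and double even positions (subtract 9 from any doubled value over 9):
  doubled (positions 2,4,...): 9 7 9 0 3 0 → sum 28
  kept (positions 1,3,...): 6 9 7 7 4 3 7 → sum 43
Total = 71.
71 mod 10 = 1, so the number is invalid.

invalid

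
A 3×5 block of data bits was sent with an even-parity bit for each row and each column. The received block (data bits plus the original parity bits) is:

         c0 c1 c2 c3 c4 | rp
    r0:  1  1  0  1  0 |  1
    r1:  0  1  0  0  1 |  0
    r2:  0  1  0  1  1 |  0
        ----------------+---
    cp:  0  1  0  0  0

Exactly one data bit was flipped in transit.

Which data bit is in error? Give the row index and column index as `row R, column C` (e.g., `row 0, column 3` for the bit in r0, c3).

row 2, column 0

Recompute each row's even parity and compare to rp:
  r0: data parity 1, sent rp 1 → ok
  r1: data parity 0, sent rp 0 → ok
  r2: data parity 1, sent rp 0 → mismatch
Recompute each column's even parity and compare to cp:
  c0: data parity 1, sent cp 0 → mismatch
  c1: data parity 1, sent cp 1 → ok
  c2: data parity 0, sent cp 0 → ok
  c3: data parity 0, sent cp 0 → ok
  c4: data parity 0, sent cp 0 → ok
Exactly one row (r2) and one column (c0) fail → the flipped bit is at their intersection.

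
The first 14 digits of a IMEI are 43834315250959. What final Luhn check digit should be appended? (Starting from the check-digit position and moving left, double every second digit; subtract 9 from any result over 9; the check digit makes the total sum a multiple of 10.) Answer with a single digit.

8

Partial digits right→left: 9 5 9 0 5 2 5 1 3 4 3 8 3 4
Double every second digit counting from the check-digit position (so the 1st, 3rd, 5th, ... of the partial from the right).
  doubled (with −9 where >9): 9 9 1 1 6 6 6 → sum 38
  kept as-is: 5 0 2 1 4 8 4 → sum 24
Total = 38 + 24 = 62.
Check digit = (10 − (62 mod 10)) mod 10 = 8.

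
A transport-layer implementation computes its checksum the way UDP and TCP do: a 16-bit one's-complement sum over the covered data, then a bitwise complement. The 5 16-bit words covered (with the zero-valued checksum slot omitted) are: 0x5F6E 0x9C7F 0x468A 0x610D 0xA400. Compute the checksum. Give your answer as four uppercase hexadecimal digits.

B879

One's-complement addition (fold any carry out of bit 15 back into bit 0):
  0x5F6E + 0x9C7F = 0x0FBED
  0xFBED + 0x468A = 0x14277 → wrap carry → 0x4278
  0x4278 + 0x610D = 0x0A385
  0xA385 + 0xA400 = 0x14785 → wrap carry → 0x4786
One's-complement sum = 0x4786.
Checksum = ~0x4786 & 0xFFFF = 0xB879.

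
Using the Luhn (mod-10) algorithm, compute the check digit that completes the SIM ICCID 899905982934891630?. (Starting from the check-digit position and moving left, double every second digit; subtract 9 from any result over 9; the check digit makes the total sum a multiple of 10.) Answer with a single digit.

Partial digits right→left: 0 3 6 1 9 8 4 3 9 2 8 9 5 0 9 9 9 8
Double every second digit counting from the check-digit position (so the 1st, 3rd, 5th, ... of the partial from the right).
  doubled (with −9 where >9): 0 3 9 8 9 7 1 9 9 → sum 55
  kept as-is: 3 1 8 3 2 9 0 9 8 → sum 43
Total = 55 + 43 = 98.
Check digit = (10 − (98 mod 10)) mod 10 = 2.

2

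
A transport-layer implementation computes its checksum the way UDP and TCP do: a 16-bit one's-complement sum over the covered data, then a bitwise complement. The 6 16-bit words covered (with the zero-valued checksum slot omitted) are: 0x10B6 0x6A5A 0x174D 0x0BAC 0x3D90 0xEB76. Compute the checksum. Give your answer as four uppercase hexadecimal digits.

38EF

One's-complement addition (fold any carry out of bit 15 back into bit 0):
  0x10B6 + 0x6A5A = 0x07B10
  0x7B10 + 0x174D = 0x0925D
  0x925D + 0x0BAC = 0x09E09
  0x9E09 + 0x3D90 = 0x0DB99
  0xDB99 + 0xEB76 = 0x1C70F → wrap carry → 0xC710
One's-complement sum = 0xC710.
Checksum = ~0xC710 & 0xFFFF = 0x38EF.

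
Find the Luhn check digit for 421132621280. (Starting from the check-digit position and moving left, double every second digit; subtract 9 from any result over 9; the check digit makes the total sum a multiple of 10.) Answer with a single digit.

Partial digits right→left: 0 8 2 1 2 6 2 3 1 1 2 4
Double every second digit counting from the check-digit position (so the 1st, 3rd, 5th, ... of the partial from the right).
  doubled (with −9 where >9): 0 4 4 4 2 4 → sum 18
  kept as-is: 8 1 6 3 1 4 → sum 23
Total = 18 + 23 = 41.
Check digit = (10 − (41 mod 10)) mod 10 = 9.

9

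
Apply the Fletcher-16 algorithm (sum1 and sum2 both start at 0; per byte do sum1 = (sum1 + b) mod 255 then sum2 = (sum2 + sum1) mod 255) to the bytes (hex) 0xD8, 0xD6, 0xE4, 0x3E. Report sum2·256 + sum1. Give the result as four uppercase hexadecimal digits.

EFD2

Running sums (mod 255):
  after byte 0 (0xD8): sum1=216, sum2=216
  after byte 1 (0xD6): sum1=175, sum2=136
  after byte 2 (0xE4): sum1=148, sum2=29
  after byte 3 (0x3E): sum1=210, sum2=239
Checksum = sum2·256 + sum1 = 239·256 + 210 = 61394 = 0xEFD2.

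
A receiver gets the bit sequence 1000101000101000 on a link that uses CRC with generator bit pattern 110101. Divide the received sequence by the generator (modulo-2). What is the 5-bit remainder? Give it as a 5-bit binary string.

Modulo-2 division of 1000101000101000 by 110101:
  pos 0: 100010 XOR 110101 = 010111
  pos 1: 101111 XOR 110101 = 011010
  pos 2: 110100 XOR 110101 = 000001
  pos 7: 100101 XOR 110101 = 010000
  pos 8: 100000 XOR 110101 = 010101
  pos 9: 101010 XOR 110101 = 011111
  pos 10: 111110 XOR 110101 = 001011
Remainder = 01011 (nonzero — an error is detected).

01011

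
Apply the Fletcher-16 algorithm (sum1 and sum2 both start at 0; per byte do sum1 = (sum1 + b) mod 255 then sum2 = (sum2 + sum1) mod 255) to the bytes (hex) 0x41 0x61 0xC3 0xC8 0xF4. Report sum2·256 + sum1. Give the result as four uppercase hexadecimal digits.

9D24

Running sums (mod 255):
  after byte 0 (0x41): sum1=65, sum2=65
  after byte 1 (0x61): sum1=162, sum2=227
  after byte 2 (0xC3): sum1=102, sum2=74
  after byte 3 (0xC8): sum1=47, sum2=121
  after byte 4 (0xF4): sum1=36, sum2=157
Checksum = sum2·256 + sum1 = 157·256 + 36 = 40228 = 0x9D24.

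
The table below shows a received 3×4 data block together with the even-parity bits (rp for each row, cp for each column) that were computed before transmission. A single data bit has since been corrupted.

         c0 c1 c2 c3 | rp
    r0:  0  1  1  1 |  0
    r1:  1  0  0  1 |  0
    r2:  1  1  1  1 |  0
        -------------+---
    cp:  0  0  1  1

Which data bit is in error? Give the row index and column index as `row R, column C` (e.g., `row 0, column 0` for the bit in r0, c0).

Recompute each row's even parity and compare to rp:
  r0: data parity 1, sent rp 0 → mismatch
  r1: data parity 0, sent rp 0 → ok
  r2: data parity 0, sent rp 0 → ok
Recompute each column's even parity and compare to cp:
  c0: data parity 0, sent cp 0 → ok
  c1: data parity 0, sent cp 0 → ok
  c2: data parity 0, sent cp 1 → mismatch
  c3: data parity 1, sent cp 1 → ok
Exactly one row (r0) and one column (c2) fail → the flipped bit is at their intersection.

row 0, column 2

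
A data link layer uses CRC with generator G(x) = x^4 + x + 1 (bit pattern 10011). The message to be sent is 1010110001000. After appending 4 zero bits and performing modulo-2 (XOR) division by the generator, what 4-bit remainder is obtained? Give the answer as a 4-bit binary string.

0001

Append 4 zeros: 10101100010000000. Divide by 10011 (XOR where the leading bit is 1):
  pos 0: 10101 XOR 10011 = 00110
  pos 2: 11010 XOR 10011 = 01001
  pos 3: 10010 XOR 10011 = 00001
  pos 7: 10100 XOR 10011 = 00111
  pos 9: 11100 XOR 10011 = 01111
  pos 10: 11110 XOR 10011 = 01101
  pos 11: 11010 XOR 10011 = 01001
  pos 12: 10010 XOR 10011 = 00001
Remainder (last 4 bits) = 0001. This is the CRC / FCS.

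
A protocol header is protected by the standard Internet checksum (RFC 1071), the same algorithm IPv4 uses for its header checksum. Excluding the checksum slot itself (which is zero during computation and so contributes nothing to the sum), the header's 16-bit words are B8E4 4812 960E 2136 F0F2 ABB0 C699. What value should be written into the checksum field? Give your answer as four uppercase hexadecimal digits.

One's-complement addition (fold any carry out of bit 15 back into bit 0):
  0xB8E4 + 0x4812 = 0x100F6 → wrap carry → 0x00F7
  0x00F7 + 0x960E = 0x09705
  0x9705 + 0x2136 = 0x0B83B
  0xB83B + 0xF0F2 = 0x1A92D → wrap carry → 0xA92E
  0xA92E + 0xABB0 = 0x154DE → wrap carry → 0x54DF
  0x54DF + 0xC699 = 0x11B78 → wrap carry → 0x1B79
One's-complement sum = 0x1B79.
Checksum = ~0x1B79 & 0xFFFF = 0xE486.

E486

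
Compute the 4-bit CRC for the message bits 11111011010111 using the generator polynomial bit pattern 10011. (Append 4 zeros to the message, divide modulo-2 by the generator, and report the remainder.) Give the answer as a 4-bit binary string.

0110

Append 4 zeros: 111110110101110000. Divide by 10011 (XOR where the leading bit is 1):
  pos 0: 11111 XOR 10011 = 01100
  pos 1: 11000 XOR 10011 = 01011
  pos 2: 10111 XOR 10011 = 00100
  pos 4: 10010 XOR 10011 = 00001
  pos 8: 11011 XOR 10011 = 01000
  pos 9: 10001 XOR 10011 = 00010
  pos 12: 10000 XOR 10011 = 00011
Remainder (last 4 bits) = 0110. This is the CRC / FCS.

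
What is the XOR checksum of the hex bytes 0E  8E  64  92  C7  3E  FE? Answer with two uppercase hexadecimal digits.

XOR the bytes together:
  start with 0x0E
  0x0E ⊕ 0x8E = 0x80
  0x80 ⊕ 0x64 = 0xE4
  0xE4 ⊕ 0x92 = 0x76
  0x76 ⊕ 0xC7 = 0xB1
  0xB1 ⊕ 0x3E = 0x8F
  0x8F ⊕ 0xFE = 0x71

71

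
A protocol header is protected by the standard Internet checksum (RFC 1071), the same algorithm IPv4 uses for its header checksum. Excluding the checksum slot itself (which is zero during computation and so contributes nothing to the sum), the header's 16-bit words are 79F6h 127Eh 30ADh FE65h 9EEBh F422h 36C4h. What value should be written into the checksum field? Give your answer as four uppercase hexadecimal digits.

7AA5

One's-complement addition (fold any carry out of bit 15 back into bit 0):
  0x79F6 + 0x127E = 0x08C74
  0x8C74 + 0x30AD = 0x0BD21
  0xBD21 + 0xFE65 = 0x1BB86 → wrap carry → 0xBB87
  0xBB87 + 0x9EEB = 0x15A72 → wrap carry → 0x5A73
  0x5A73 + 0xF422 = 0x14E95 → wrap carry → 0x4E96
  0x4E96 + 0x36C4 = 0x0855A
One's-complement sum = 0x855A.
Checksum = ~0x855A & 0xFFFF = 0x7AA5.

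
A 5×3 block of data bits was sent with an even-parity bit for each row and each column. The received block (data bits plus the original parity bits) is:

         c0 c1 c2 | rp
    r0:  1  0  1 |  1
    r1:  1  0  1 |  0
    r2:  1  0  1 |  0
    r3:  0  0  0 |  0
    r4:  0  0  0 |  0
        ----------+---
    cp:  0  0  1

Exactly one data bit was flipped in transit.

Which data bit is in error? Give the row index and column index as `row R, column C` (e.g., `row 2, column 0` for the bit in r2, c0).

Recompute each row's even parity and compare to rp:
  r0: data parity 0, sent rp 1 → mismatch
  r1: data parity 0, sent rp 0 → ok
  r2: data parity 0, sent rp 0 → ok
  r3: data parity 0, sent rp 0 → ok
  r4: data parity 0, sent rp 0 → ok
Recompute each column's even parity and compare to cp:
  c0: data parity 1, sent cp 0 → mismatch
  c1: data parity 0, sent cp 0 → ok
  c2: data parity 1, sent cp 1 → ok
Exactly one row (r0) and one column (c0) fail → the flipped bit is at their intersection.

row 0, column 0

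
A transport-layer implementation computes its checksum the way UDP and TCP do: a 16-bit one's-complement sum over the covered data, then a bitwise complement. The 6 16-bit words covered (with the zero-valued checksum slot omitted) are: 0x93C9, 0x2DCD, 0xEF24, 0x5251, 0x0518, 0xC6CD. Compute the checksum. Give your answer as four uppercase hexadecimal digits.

One's-complement addition (fold any carry out of bit 15 back into bit 0):
  0x93C9 + 0x2DCD = 0x0C196
  0xC196 + 0xEF24 = 0x1B0BA → wrap carry → 0xB0BB
  0xB0BB + 0x5251 = 0x1030C → wrap carry → 0x030D
  0x030D + 0x0518 = 0x00825
  0x0825 + 0xC6CD = 0x0CEF2
One's-complement sum = 0xCEF2.
Checksum = ~0xCEF2 & 0xFFFF = 0x310D.

310D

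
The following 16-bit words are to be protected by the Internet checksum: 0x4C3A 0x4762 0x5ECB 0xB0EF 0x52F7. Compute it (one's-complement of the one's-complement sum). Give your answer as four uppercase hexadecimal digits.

09B1

One's-complement addition (fold any carry out of bit 15 back into bit 0):
  0x4C3A + 0x4762 = 0x0939C
  0x939C + 0x5ECB = 0x0F267
  0xF267 + 0xB0EF = 0x1A356 → wrap carry → 0xA357
  0xA357 + 0x52F7 = 0x0F64E
One's-complement sum = 0xF64E.
Checksum = ~0xF64E & 0xFFFF = 0x09B1.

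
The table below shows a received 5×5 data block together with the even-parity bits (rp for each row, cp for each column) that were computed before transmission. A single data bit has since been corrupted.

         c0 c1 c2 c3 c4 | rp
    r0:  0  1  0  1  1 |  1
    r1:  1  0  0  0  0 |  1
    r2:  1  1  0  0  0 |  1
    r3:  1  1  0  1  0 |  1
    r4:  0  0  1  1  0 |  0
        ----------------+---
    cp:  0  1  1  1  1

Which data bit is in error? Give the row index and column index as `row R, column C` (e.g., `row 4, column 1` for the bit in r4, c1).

Recompute each row's even parity and compare to rp:
  r0: data parity 1, sent rp 1 → ok
  r1: data parity 1, sent rp 1 → ok
  r2: data parity 0, sent rp 1 → mismatch
  r3: data parity 1, sent rp 1 → ok
  r4: data parity 0, sent rp 0 → ok
Recompute each column's even parity and compare to cp:
  c0: data parity 1, sent cp 0 → mismatch
  c1: data parity 1, sent cp 1 → ok
  c2: data parity 1, sent cp 1 → ok
  c3: data parity 1, sent cp 1 → ok
  c4: data parity 1, sent cp 1 → ok
Exactly one row (r2) and one column (c0) fail → the flipped bit is at their intersection.

row 2, column 0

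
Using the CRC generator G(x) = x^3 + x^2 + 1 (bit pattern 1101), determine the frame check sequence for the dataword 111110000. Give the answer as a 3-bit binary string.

Append 3 zeros: 111110000000. Divide by 1101 (XOR where the leading bit is 1):
  pos 0: 1111 XOR 1101 = 0010
  pos 2: 1010 XOR 1101 = 0111
  pos 3: 1110 XOR 1101 = 0011
  pos 5: 1100 XOR 1101 = 0001
  pos 8: 1000 XOR 1101 = 0101
Remainder (last 3 bits) = 101. This is the CRC / FCS.

101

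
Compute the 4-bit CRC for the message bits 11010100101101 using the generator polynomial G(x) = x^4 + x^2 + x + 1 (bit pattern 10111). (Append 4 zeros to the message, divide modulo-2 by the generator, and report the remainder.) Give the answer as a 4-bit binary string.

Append 4 zeros: 110101001011010000. Divide by 10111 (XOR where the leading bit is 1):
  pos 0: 11010 XOR 10111 = 01101
  pos 1: 11011 XOR 10111 = 01100
  pos 2: 11000 XOR 10111 = 01111
  pos 3: 11110 XOR 10111 = 01001
  pos 4: 10011 XOR 10111 = 00100
  pos 6: 10001 XOR 10111 = 00110
  pos 8: 11010 XOR 10111 = 01101
  pos 9: 11011 XOR 10111 = 01100
  pos 10: 11000 XOR 10111 = 01111
  pos 11: 11110 XOR 10111 = 01001
  pos 12: 10010 XOR 10111 = 00101
Remainder (last 4 bits) = 1010. This is the CRC / FCS.

1010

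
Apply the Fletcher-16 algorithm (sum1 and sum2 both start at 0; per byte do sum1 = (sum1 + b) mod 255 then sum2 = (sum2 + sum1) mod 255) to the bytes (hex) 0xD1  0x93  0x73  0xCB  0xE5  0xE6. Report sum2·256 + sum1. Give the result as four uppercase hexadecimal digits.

B071

Running sums (mod 255):
  after byte 0 (0xD1): sum1=209, sum2=209
  after byte 1 (0x93): sum1=101, sum2=55
  after byte 2 (0x73): sum1=216, sum2=16
  after byte 3 (0xCB): sum1=164, sum2=180
  after byte 4 (0xE5): sum1=138, sum2=63
  after byte 5 (0xE6): sum1=113, sum2=176
Checksum = sum2·256 + sum1 = 176·256 + 113 = 45169 = 0xB071.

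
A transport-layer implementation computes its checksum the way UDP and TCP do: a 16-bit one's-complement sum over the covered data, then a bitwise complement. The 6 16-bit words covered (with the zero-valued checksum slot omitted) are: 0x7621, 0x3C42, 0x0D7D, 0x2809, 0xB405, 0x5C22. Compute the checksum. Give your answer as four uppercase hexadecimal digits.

07EE

One's-complement addition (fold any carry out of bit 15 back into bit 0):
  0x7621 + 0x3C42 = 0x0B263
  0xB263 + 0x0D7D = 0x0BFE0
  0xBFE0 + 0x2809 = 0x0E7E9
  0xE7E9 + 0xB405 = 0x19BEE → wrap carry → 0x9BEF
  0x9BEF + 0x5C22 = 0x0F811
One's-complement sum = 0xF811.
Checksum = ~0xF811 & 0xFFFF = 0x07EE.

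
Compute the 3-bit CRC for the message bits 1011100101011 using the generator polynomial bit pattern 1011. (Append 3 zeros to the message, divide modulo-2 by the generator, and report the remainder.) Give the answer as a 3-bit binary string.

Append 3 zeros: 1011100101011000. Divide by 1011 (XOR where the leading bit is 1):
  pos 0: 1011 XOR 1011 = 0000
  pos 4: 1001 XOR 1011 = 0010
  pos 6: 1001 XOR 1011 = 0010
  pos 8: 1001 XOR 1011 = 0010
  pos 10: 1010 XOR 1011 = 0001
Remainder (last 3 bits) = 100. This is the CRC / FCS.

100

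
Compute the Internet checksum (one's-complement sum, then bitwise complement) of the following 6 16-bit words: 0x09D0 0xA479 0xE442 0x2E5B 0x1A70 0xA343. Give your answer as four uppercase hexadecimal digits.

One's-complement addition (fold any carry out of bit 15 back into bit 0):
  0x09D0 + 0xA479 = 0x0AE49
  0xAE49 + 0xE442 = 0x1928B → wrap carry → 0x928C
  0x928C + 0x2E5B = 0x0C0E7
  0xC0E7 + 0x1A70 = 0x0DB57
  0xDB57 + 0xA343 = 0x17E9A → wrap carry → 0x7E9B
One's-complement sum = 0x7E9B.
Checksum = ~0x7E9B & 0xFFFF = 0x8164.

8164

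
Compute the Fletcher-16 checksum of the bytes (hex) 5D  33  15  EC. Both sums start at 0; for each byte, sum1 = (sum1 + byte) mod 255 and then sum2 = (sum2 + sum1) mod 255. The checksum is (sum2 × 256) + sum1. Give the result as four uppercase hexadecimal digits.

Running sums (mod 255):
  after byte 0 (5D): sum1=93, sum2=93
  after byte 1 (33): sum1=144, sum2=237
  after byte 2 (15): sum1=165, sum2=147
  after byte 3 (EC): sum1=146, sum2=38
Checksum = sum2·256 + sum1 = 38·256 + 146 = 9874 = 0x2692.

2692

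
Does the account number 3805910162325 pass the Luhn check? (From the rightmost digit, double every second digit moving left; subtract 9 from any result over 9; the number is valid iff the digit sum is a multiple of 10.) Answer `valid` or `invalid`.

From the right, keep odd positions and double even positions (subtract 9 from any doubled value over 9):
  doubled (positions 2,4,...): 4 4 2 2 1 7 → sum 20
  kept (positions 1,3,...): 5 3 6 0 9 0 3 → sum 26
Total = 46.
46 mod 10 = 6, so the number is invalid.

invalid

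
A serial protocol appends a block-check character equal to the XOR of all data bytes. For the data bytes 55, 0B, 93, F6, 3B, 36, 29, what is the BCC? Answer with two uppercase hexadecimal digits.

1F

XOR the bytes together:
  start with 0x55
  0x55 ⊕ 0x0B = 0x5E
  0x5E ⊕ 0x93 = 0xCD
  0xCD ⊕ 0xF6 = 0x3B
  0x3B ⊕ 0x3B = 0x00
  0x00 ⊕ 0x36 = 0x36
  0x36 ⊕ 0x29 = 0x1F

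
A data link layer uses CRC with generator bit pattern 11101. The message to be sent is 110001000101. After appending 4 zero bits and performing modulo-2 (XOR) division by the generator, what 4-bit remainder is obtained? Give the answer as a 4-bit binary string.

1000

Append 4 zeros: 1100010001010000. Divide by 11101 (XOR where the leading bit is 1):
  pos 0: 11000 XOR 11101 = 00101
  pos 2: 10110 XOR 11101 = 01011
  pos 3: 10110 XOR 11101 = 01011
  pos 4: 10110 XOR 11101 = 01011
  pos 5: 10111 XOR 11101 = 01010
  pos 6: 10100 XOR 11101 = 01001
  pos 7: 10011 XOR 11101 = 01110
  pos 8: 11100 XOR 11101 = 00001
Remainder (last 4 bits) = 1000. This is the CRC / FCS.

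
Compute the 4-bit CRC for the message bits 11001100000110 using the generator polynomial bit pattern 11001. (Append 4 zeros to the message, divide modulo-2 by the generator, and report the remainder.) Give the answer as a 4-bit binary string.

Append 4 zeros: 110011000001100000. Divide by 11001 (XOR where the leading bit is 1):
  pos 0: 11001 XOR 11001 = 00000
  pos 5: 10000 XOR 11001 = 01001
  pos 6: 10010 XOR 11001 = 01011
  pos 7: 10111 XOR 11001 = 01110
  pos 8: 11101 XOR 11001 = 00100
  pos 10: 10000 XOR 11001 = 01001
  pos 11: 10010 XOR 11001 = 01011
  pos 12: 10110 XOR 11001 = 01111
  pos 13: 11110 XOR 11001 = 00111
Remainder (last 4 bits) = 0111. This is the CRC / FCS.

0111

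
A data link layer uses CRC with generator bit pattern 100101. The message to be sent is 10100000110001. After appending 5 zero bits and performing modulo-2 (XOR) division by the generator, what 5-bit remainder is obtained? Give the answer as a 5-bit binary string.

10110

Append 5 zeros: 1010000011000100000. Divide by 100101 (XOR where the leading bit is 1):
  pos 0: 101000 XOR 100101 = 001101
  pos 2: 110100 XOR 100101 = 010001
  pos 3: 100011 XOR 100101 = 000110
  pos 6: 110100 XOR 100101 = 010001
  pos 7: 100010 XOR 100101 = 000111
  pos 10: 111100 XOR 100101 = 011001
  pos 11: 110010 XOR 100101 = 010111
  pos 12: 101110 XOR 100101 = 001011
Remainder (last 5 bits) = 10110. This is the CRC / FCS.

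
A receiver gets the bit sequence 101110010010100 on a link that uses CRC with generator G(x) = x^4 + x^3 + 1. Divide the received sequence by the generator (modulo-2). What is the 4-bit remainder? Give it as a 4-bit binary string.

Modulo-2 division of 101110010010100 by 11001:
  pos 0: 10111 XOR 11001 = 01110
  pos 1: 11100 XOR 11001 = 00101
  pos 3: 10101 XOR 11001 = 01100
  pos 4: 11000 XOR 11001 = 00001
  pos 8: 10101 XOR 11001 = 01100
  pos 9: 11000 XOR 11001 = 00001
Remainder = 0010 (nonzero — an error is detected).

0010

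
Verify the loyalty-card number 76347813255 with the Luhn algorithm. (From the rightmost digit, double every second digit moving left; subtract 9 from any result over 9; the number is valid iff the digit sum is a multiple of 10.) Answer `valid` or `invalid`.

From the right, keep odd positions and double even positions (subtract 9 from any doubled value over 9):
  doubled (positions 2,4,...): 1 6 7 8 3 → sum 25
  kept (positions 1,3,...): 5 2 1 7 3 7 → sum 25
Total = 50.
50 mod 10 = 0, so the number is valid.

valid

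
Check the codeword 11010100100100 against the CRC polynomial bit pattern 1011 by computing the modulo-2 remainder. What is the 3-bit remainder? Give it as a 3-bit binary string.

Modulo-2 division of 11010100100100 by 1011:
  pos 0: 1101 XOR 1011 = 0110
  pos 1: 1100 XOR 1011 = 0111
  pos 2: 1111 XOR 1011 = 0100
  pos 3: 1000 XOR 1011 = 0011
  pos 5: 1101 XOR 1011 = 0110
  pos 6: 1100 XOR 1011 = 0111
  pos 7: 1110 XOR 1011 = 0101
  pos 8: 1011 XOR 1011 = 0000
Remainder = 000 (zero — the frame passes the CRC check).

000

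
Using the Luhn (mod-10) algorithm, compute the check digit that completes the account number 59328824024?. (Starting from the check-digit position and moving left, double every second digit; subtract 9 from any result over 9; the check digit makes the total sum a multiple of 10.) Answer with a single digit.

9

Partial digits right→left: 4 2 0 4 2 8 8 2 3 9 5
Double every second digit counting from the check-digit position (so the 1st, 3rd, 5th, ... of the partial from the right).
  doubled (with −9 where >9): 8 0 4 7 6 1 → sum 26
  kept as-is: 2 4 8 2 9 → sum 25
Total = 26 + 25 = 51.
Check digit = (10 − (51 mod 10)) mod 10 = 9.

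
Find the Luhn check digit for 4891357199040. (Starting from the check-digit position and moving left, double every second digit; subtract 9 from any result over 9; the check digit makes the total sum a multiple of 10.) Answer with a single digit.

Partial digits right→left: 0 4 0 9 9 1 7 5 3 1 9 8 4
Double every second digit counting from the check-digit position (so the 1st, 3rd, 5th, ... of the partial from the right).
  doubled (with −9 where >9): 0 0 9 5 6 9 8 → sum 37
  kept as-is: 4 9 1 5 1 8 → sum 28
Total = 37 + 28 = 65.
Check digit = (10 − (65 mod 10)) mod 10 = 5.

5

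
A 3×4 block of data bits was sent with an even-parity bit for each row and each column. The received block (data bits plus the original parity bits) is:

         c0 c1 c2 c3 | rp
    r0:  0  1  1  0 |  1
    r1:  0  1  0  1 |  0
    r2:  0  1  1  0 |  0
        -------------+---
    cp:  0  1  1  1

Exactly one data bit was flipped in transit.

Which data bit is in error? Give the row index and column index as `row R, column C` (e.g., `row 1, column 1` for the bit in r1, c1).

row 0, column 2

Recompute each row's even parity and compare to rp:
  r0: data parity 0, sent rp 1 → mismatch
  r1: data parity 0, sent rp 0 → ok
  r2: data parity 0, sent rp 0 → ok
Recompute each column's even parity and compare to cp:
  c0: data parity 0, sent cp 0 → ok
  c1: data parity 1, sent cp 1 → ok
  c2: data parity 0, sent cp 1 → mismatch
  c3: data parity 1, sent cp 1 → ok
Exactly one row (r0) and one column (c2) fail → the flipped bit is at their intersection.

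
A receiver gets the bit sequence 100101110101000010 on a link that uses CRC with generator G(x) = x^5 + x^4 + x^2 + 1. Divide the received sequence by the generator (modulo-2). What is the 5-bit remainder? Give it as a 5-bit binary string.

Modulo-2 division of 100101110101000010 by 110101:
  pos 0: 100101 XOR 110101 = 010000
  pos 1: 100001 XOR 110101 = 010100
  pos 2: 101001 XOR 110101 = 011100
  pos 3: 111000 XOR 110101 = 001101
  pos 5: 110110 XOR 110101 = 000011
  pos 9: 111000 XOR 110101 = 001101
  pos 11: 110101 XOR 110101 = 000000
Remainder = 00000 (zero — the frame passes the CRC check).

00000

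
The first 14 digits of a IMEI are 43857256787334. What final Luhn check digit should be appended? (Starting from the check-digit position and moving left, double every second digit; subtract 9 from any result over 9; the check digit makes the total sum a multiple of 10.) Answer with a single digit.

Partial digits right→left: 4 3 3 7 8 7 6 5 2 7 5 8 3 4
Double every second digit counting from the check-digit position (so the 1st, 3rd, 5th, ... of the partial from the right).
  doubled (with −9 where >9): 8 6 7 3 4 1 6 → sum 35
  kept as-is: 3 7 7 5 7 8 4 → sum 41
Total = 35 + 41 = 76.
Check digit = (10 − (76 mod 10)) mod 10 = 4.

4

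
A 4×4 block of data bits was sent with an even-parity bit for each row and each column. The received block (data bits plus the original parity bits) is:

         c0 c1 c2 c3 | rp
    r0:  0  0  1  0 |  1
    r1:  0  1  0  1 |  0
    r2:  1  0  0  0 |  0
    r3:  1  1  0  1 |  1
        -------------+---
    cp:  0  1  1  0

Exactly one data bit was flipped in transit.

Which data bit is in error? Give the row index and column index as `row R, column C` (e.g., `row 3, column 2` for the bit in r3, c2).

Recompute each row's even parity and compare to rp:
  r0: data parity 1, sent rp 1 → ok
  r1: data parity 0, sent rp 0 → ok
  r2: data parity 1, sent rp 0 → mismatch
  r3: data parity 1, sent rp 1 → ok
Recompute each column's even parity and compare to cp:
  c0: data parity 0, sent cp 0 → ok
  c1: data parity 0, sent cp 1 → mismatch
  c2: data parity 1, sent cp 1 → ok
  c3: data parity 0, sent cp 0 → ok
Exactly one row (r2) and one column (c1) fail → the flipped bit is at their intersection.

row 2, column 1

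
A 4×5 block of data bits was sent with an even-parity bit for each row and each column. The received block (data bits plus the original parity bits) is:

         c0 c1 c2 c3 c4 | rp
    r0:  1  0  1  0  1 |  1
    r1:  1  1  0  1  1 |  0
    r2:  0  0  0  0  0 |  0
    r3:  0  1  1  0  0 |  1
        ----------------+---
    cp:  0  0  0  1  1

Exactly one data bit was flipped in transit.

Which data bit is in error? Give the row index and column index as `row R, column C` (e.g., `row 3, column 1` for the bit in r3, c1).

row 3, column 4

Recompute each row's even parity and compare to rp:
  r0: data parity 1, sent rp 1 → ok
  r1: data parity 0, sent rp 0 → ok
  r2: data parity 0, sent rp 0 → ok
  r3: data parity 0, sent rp 1 → mismatch
Recompute each column's even parity and compare to cp:
  c0: data parity 0, sent cp 0 → ok
  c1: data parity 0, sent cp 0 → ok
  c2: data parity 0, sent cp 0 → ok
  c3: data parity 1, sent cp 1 → ok
  c4: data parity 0, sent cp 1 → mismatch
Exactly one row (r3) and one column (c4) fail → the flipped bit is at their intersection.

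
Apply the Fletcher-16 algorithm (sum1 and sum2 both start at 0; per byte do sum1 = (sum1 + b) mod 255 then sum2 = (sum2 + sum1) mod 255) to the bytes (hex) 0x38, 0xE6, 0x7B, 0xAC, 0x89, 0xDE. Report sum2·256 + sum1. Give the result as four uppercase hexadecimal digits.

B9AF

Running sums (mod 255):
  after byte 0 (0x38): sum1=56, sum2=56
  after byte 1 (0xE6): sum1=31, sum2=87
  after byte 2 (0x7B): sum1=154, sum2=241
  after byte 3 (0xAC): sum1=71, sum2=57
  after byte 4 (0x89): sum1=208, sum2=10
  after byte 5 (0xDE): sum1=175, sum2=185
Checksum = sum2·256 + sum1 = 185·256 + 175 = 47535 = 0xB9AF.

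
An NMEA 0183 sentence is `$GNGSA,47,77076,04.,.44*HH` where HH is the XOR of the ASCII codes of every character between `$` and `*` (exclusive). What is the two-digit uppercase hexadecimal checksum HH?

XOR the ASCII codes of the payload characters:
  'G' = 0x47 → acc = 0x47
  'N' = 0x4E → acc = 0x09
  'G' = 0x47 → acc = 0x4E
  'S' = 0x53 → acc = 0x1D
  'A' = 0x41 → acc = 0x5C
  ',' = 0x2C → acc = 0x70
  '4' = 0x34 → acc = 0x44
  '7' = 0x37 → acc = 0x73
  ',' = 0x2C → acc = 0x5F
  '7' = 0x37 → acc = 0x68
  '7' = 0x37 → acc = 0x5F
  '0' = 0x30 → acc = 0x6F
  '7' = 0x37 → acc = 0x58
  '6' = 0x36 → acc = 0x6E
  ',' = 0x2C → acc = 0x42
  '0' = 0x30 → acc = 0x72
  '4' = 0x34 → acc = 0x46
  '.' = 0x2E → acc = 0x68
  ',' = 0x2C → acc = 0x44
  '.' = 0x2E → acc = 0x6A
  '4' = 0x34 → acc = 0x5E
  '4' = 0x34 → acc = 0x6A
Checksum = 0x6A.

6A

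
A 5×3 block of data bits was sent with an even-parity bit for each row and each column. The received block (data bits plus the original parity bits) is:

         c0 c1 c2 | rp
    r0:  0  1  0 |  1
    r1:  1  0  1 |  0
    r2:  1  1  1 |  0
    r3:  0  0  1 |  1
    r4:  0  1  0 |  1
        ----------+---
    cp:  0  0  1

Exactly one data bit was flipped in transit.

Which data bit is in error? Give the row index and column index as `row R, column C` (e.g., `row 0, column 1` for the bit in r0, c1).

row 2, column 1

Recompute each row's even parity and compare to rp:
  r0: data parity 1, sent rp 1 → ok
  r1: data parity 0, sent rp 0 → ok
  r2: data parity 1, sent rp 0 → mismatch
  r3: data parity 1, sent rp 1 → ok
  r4: data parity 1, sent rp 1 → ok
Recompute each column's even parity and compare to cp:
  c0: data parity 0, sent cp 0 → ok
  c1: data parity 1, sent cp 0 → mismatch
  c2: data parity 1, sent cp 1 → ok
Exactly one row (r2) and one column (c1) fail → the flipped bit is at their intersection.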